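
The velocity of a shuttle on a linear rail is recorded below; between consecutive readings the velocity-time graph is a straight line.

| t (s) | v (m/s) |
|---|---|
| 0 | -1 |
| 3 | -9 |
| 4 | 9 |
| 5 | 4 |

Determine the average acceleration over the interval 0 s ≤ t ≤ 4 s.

2.5 m/s²

Average acceleration = Δv/Δt = (9 − -1)/(4 − 0) = 2.5 m/s².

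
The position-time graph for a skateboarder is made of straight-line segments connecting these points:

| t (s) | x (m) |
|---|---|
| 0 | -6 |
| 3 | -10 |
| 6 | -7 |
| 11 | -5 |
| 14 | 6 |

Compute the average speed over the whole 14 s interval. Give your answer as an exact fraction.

10/7 m/s

Average speed = (total path length)/(elapsed time); on a piecewise-linear x-t graph the path length is Σ|Δx|.
0–3 s: |Δx| = |-10 − -6| = 4 m
3–6 s: |Δx| = |-7 − -10| = 3 m
6–11 s: |Δx| = |-5 − -7| = 2 m
11–14 s: |Δx| = |6 − -5| = 11 m
Total path = 20 m; average speed = 20/14 = 10/7 m/s.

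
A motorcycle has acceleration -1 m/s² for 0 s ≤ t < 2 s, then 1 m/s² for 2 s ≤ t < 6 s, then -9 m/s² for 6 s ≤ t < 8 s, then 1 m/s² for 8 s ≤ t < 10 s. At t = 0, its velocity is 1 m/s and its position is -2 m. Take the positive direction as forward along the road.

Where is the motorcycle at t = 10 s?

-38 m

On each constant-a segment, Δv = aΔt and Δx = v₀Δt + ½aΔt²; chain segment to segment.
0–2 s: v starts 1 m/s; Δx = 1·2 + ½·-1·2² = 0 m; v ends -1 m/s.
2–6 s: v starts -1 m/s; Δx = -1·4 + ½·1·4² = 4 m; v ends 3 m/s.
6–8 s: v starts 3 m/s; Δx = 3·2 + ½·-9·2² = -12 m; v ends -15 m/s.
8–10 s: v starts -15 m/s; Δx = -15·2 + ½·1·2² = -28 m; v ends -13 m/s.
x(10) = -2 + Σ Δx = -38 m.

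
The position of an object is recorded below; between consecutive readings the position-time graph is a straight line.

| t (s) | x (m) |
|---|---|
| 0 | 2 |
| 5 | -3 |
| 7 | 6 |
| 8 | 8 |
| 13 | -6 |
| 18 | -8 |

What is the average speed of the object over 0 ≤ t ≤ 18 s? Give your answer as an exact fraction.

Average speed = (total path length)/(elapsed time); on a piecewise-linear x-t graph the path length is Σ|Δx|.
0–5 s: |Δx| = |-3 − 2| = 5 m
5–7 s: |Δx| = |6 − -3| = 9 m
7–8 s: |Δx| = |8 − 6| = 2 m
8–13 s: |Δx| = |-6 − 8| = 14 m
13–18 s: |Δx| = |-8 − -6| = 2 m
Total path = 32 m; average speed = 32/18 = 16/9 m/s.

16/9 m/s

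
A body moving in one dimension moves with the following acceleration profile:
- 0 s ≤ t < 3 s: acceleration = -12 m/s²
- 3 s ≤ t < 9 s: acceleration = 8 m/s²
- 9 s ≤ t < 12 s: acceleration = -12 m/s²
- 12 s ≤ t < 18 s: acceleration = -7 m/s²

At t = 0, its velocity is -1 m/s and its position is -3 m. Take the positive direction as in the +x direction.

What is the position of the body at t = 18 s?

-435 m

On each constant-a segment, Δv = aΔt and Δx = v₀Δt + ½aΔt²; chain segment to segment.
0–3 s: v starts -1 m/s; Δx = -1·3 + ½·-12·3² = -57 m; v ends -37 m/s.
3–9 s: v starts -37 m/s; Δx = -37·6 + ½·8·6² = -78 m; v ends 11 m/s.
9–12 s: v starts 11 m/s; Δx = 11·3 + ½·-12·3² = -21 m; v ends -25 m/s.
12–18 s: v starts -25 m/s; Δx = -25·6 + ½·-7·6² = -276 m; v ends -67 m/s.
x(18) = -3 + Σ Δx = -435 m.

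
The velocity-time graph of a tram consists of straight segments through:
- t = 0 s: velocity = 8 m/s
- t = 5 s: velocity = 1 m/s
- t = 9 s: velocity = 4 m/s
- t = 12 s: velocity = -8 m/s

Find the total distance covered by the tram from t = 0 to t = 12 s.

Total distance travelled is ∫|v| dt — sum the magnitudes of each area piece.
0–5 s: |½(8 + 1)(5)| = 22.5 m
5–9 s: |½(1 + 4)(4)| = 10 m
9–12 s: v = 0 at t = 10 s; triangle areas 2 + 8 = 10 m
Total distance = 42.5 m

42.5 m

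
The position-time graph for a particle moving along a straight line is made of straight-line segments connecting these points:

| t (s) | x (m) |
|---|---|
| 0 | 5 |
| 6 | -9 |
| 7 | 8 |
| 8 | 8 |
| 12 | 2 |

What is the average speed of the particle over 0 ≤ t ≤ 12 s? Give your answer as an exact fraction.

37/12 m/s

Average speed = (total path length)/(elapsed time); on a piecewise-linear x-t graph the path length is Σ|Δx|.
0–6 s: |Δx| = |-9 − 5| = 14 m
6–7 s: |Δx| = |8 − -9| = 17 m
7–8 s: |Δx| = |8 − 8| = 0 m
8–12 s: |Δx| = |2 − 8| = 6 m
Total path = 37 m; average speed = 37/12 = 37/12 m/s.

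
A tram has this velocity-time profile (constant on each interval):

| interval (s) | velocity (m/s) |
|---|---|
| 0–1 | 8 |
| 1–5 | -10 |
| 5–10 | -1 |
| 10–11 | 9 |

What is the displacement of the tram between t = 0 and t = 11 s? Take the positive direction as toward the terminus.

Net displacement equals the area under the velocity-time graph (areas below the axis count negative).
0–1 s: 8 × 1 = 8 m
1–5 s: -10 × 4 = -40 m
5–10 s: -1 × 5 = -5 m
10–11 s: 9 × 1 = 9 m
Net displacement = -28 m

-28 m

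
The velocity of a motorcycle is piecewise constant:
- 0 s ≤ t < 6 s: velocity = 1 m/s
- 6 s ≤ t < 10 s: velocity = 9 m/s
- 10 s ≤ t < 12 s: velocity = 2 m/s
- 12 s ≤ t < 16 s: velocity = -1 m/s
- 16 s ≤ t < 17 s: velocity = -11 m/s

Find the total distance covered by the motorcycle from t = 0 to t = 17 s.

61 m

Total distance travelled is ∫|v| dt — sum the magnitudes of each area piece.
0–6 s: |1| × 6 = 6 m
6–10 s: |9| × 4 = 36 m
10–12 s: |2| × 2 = 4 m
12–16 s: |-1| × 4 = 4 m
16–17 s: |-11| × 1 = 11 m
Total distance = 61 m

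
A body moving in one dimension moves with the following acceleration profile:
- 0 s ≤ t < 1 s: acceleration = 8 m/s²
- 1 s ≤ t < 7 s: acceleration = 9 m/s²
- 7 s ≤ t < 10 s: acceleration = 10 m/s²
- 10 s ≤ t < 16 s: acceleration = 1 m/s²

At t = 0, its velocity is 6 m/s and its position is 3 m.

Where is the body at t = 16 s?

On each constant-a segment, Δv = aΔt and Δx = v₀Δt + ½aΔt²; chain segment to segment.
0–1 s: v starts 6 m/s; Δx = 6·1 + ½·8·1² = 10 m; v ends 14 m/s.
1–7 s: v starts 14 m/s; Δx = 14·6 + ½·9·6² = 246 m; v ends 68 m/s.
7–10 s: v starts 68 m/s; Δx = 68·3 + ½·10·3² = 249 m; v ends 98 m/s.
10–16 s: v starts 98 m/s; Δx = 98·6 + ½·1·6² = 606 m; v ends 104 m/s.
x(16) = 3 + Σ Δx = 1114 m.

1114 m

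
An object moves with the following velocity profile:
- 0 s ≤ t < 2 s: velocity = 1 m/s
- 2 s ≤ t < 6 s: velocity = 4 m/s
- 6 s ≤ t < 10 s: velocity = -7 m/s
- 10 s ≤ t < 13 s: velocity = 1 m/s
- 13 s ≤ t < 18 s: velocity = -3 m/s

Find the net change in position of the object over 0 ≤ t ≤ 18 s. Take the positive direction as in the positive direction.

-22 m

Displacement is the signed area under the v-t curve.
0–2 s: 1 × 2 = 2 m
2–6 s: 4 × 4 = 16 m
6–10 s: -7 × 4 = -28 m
10–13 s: 1 × 3 = 3 m
13–18 s: -3 × 5 = -15 m
Net displacement = -22 m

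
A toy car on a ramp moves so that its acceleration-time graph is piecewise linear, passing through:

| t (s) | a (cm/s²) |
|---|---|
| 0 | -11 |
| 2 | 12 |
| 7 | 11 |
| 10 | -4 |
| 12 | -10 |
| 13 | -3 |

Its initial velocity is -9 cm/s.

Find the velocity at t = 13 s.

39.5 cm/s

Δv equals the area under the a-t graph; then v = v₀ + Δv.
0–2 s: ½(-11 + 12)(2) = 1 cm/s
2–7 s: ½(12 + 11)(5) = 57.5 cm/s
7–10 s: ½(11 + -4)(3) = 10.5 cm/s
10–12 s: ½(-4 + -10)(2) = -14 cm/s
12–13 s: ½(-10 + -3)(1) = -6.5 cm/s
Δv = 48.5 cm/s, so v(13) = -9 + (48.5) = 39.5 cm/s.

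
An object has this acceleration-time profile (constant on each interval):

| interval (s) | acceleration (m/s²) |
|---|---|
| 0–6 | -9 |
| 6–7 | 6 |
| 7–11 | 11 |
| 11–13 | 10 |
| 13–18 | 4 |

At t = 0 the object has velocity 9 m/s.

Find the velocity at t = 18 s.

Δv equals the area under the a-t graph; then v = v₀ + Δv.
0–6 s: -9 × 6 = -54 m/s
6–7 s: 6 × 1 = 6 m/s
7–11 s: 11 × 4 = 44 m/s
11–13 s: 10 × 2 = 20 m/s
13–18 s: 4 × 5 = 20 m/s
Δv = 36 m/s, so v(18) = 9 + (36) = 45 m/s.

45 m/s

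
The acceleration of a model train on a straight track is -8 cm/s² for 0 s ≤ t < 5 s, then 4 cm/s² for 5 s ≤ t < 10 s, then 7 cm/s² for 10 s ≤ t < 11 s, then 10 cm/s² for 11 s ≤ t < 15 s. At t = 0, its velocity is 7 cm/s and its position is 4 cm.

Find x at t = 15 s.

-129.5 cm

On each constant-a segment, Δv = aΔt and Δx = v₀Δt + ½aΔt²; chain segment to segment.
0–5 s: v starts 7 cm/s; Δx = 7·5 + ½·-8·5² = -65 cm; v ends -33 cm/s.
5–10 s: v starts -33 cm/s; Δx = -33·5 + ½·4·5² = -115 cm; v ends -13 cm/s.
10–11 s: v starts -13 cm/s; Δx = -13·1 + ½·7·1² = -9.5 cm; v ends -6 cm/s.
11–15 s: v starts -6 cm/s; Δx = -6·4 + ½·10·4² = 56 cm; v ends 34 cm/s.
x(15) = 4 + Σ Δx = -129.5 cm.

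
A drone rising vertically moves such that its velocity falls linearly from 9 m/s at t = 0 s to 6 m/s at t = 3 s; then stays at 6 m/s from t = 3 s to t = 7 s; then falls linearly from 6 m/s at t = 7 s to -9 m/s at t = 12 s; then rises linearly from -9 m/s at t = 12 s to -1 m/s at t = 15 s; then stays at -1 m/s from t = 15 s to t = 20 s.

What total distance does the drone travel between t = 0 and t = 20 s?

86 m

Distance (not displacement) is the total path length: add the absolute areas under v-t.
0–3 s: |½(9 + 6)(3)| = 22.5 m
3–7 s: |6| × 4 = 24 m
7–12 s: v = 0 at t = 9 s; triangle areas 6 + 13.5 = 19.5 m
12–15 s: |½(-9 + -1)(3)| = 15 m
15–20 s: |-1| × 5 = 5 m
Total distance = 86 m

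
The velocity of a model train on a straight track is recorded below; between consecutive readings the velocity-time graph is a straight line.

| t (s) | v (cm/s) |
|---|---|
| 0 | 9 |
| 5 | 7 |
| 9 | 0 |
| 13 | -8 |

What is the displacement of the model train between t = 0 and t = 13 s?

Net displacement equals the area under the velocity-time graph (areas below the axis count negative).
0–5 s: ½(9 + 7)(5) = 40 cm
5–9 s: ½(7 + 0)(4) = 14 cm
9–13 s: ½(0 + -8)(4) = -16 cm
Net displacement = 38 cm

38 cm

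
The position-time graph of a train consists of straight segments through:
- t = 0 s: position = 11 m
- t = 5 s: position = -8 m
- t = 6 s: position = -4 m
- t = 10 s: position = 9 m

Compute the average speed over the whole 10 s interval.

3.6 m/s

Average speed = (total path length)/(elapsed time); on a piecewise-linear x-t graph the path length is Σ|Δx|.
0–5 s: |Δx| = |-8 − 11| = 19 m
5–6 s: |Δx| = |-4 − -8| = 4 m
6–10 s: |Δx| = |9 − -4| = 13 m
Total path = 36 m; average speed = 36/10 = 3.6 m/s.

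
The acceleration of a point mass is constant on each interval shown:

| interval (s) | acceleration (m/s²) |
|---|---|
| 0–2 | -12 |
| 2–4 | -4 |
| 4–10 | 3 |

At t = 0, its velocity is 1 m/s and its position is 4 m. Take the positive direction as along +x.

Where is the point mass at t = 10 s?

On each constant-a segment, Δv = aΔt and Δx = v₀Δt + ½aΔt²; chain segment to segment.
0–2 s: v starts 1 m/s; Δx = 1·2 + ½·-12·2² = -22 m; v ends -23 m/s.
2–4 s: v starts -23 m/s; Δx = -23·2 + ½·-4·2² = -54 m; v ends -31 m/s.
4–10 s: v starts -31 m/s; Δx = -31·6 + ½·3·6² = -132 m; v ends -13 m/s.
x(10) = 4 + Σ Δx = -204 m.

-204 m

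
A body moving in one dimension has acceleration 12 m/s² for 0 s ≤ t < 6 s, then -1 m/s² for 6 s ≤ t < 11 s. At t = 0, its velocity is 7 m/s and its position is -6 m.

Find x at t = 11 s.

634.5 m

On each constant-a segment, Δv = aΔt and Δx = v₀Δt + ½aΔt²; chain segment to segment.
0–6 s: v starts 7 m/s; Δx = 7·6 + ½·12·6² = 258 m; v ends 79 m/s.
6–11 s: v starts 79 m/s; Δx = 79·5 + ½·-1·5² = 382.5 m; v ends 74 m/s.
x(11) = -6 + Σ Δx = 634.5 m.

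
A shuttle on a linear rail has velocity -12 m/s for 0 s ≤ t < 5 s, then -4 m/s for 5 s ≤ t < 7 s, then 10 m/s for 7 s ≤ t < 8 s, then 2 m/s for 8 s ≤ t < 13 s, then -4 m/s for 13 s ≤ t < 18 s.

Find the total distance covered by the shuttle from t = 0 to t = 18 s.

108 m

Total distance travelled is ∫|v| dt — sum the magnitudes of each area piece.
0–5 s: |-12| × 5 = 60 m
5–7 s: |-4| × 2 = 8 m
7–8 s: |10| × 1 = 10 m
8–13 s: |2| × 5 = 10 m
13–18 s: |-4| × 5 = 20 m
Total distance = 108 m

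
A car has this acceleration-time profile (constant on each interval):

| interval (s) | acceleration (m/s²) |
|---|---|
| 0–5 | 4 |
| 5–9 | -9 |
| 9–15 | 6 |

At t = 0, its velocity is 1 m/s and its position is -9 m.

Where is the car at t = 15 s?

76 m

On each constant-a segment, Δv = aΔt and Δx = v₀Δt + ½aΔt²; chain segment to segment.
0–5 s: v starts 1 m/s; Δx = 1·5 + ½·4·5² = 55 m; v ends 21 m/s.
5–9 s: v starts 21 m/s; Δx = 21·4 + ½·-9·4² = 12 m; v ends -15 m/s.
9–15 s: v starts -15 m/s; Δx = -15·6 + ½·6·6² = 18 m; v ends 21 m/s.
x(15) = -9 + Σ Δx = 76 m.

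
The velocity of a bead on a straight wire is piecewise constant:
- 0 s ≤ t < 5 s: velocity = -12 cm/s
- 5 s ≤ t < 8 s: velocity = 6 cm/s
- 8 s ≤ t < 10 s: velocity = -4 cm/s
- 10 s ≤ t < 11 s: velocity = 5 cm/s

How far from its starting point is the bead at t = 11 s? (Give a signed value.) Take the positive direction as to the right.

Displacement is the signed area under the v-t curve.
0–5 s: -12 × 5 = -60 cm
5–8 s: 6 × 3 = 18 cm
8–10 s: -4 × 2 = -8 cm
10–11 s: 5 × 1 = 5 cm
Net displacement = -45 cm

-45 cm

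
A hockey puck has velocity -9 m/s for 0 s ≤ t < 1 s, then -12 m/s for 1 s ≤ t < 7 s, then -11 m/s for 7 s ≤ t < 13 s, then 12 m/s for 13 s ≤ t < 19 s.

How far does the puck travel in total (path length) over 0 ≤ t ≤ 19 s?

Distance (not displacement) is the total path length: add the absolute areas under v-t.
0–1 s: |-9| × 1 = 9 m
1–7 s: |-12| × 6 = 72 m
7–13 s: |-11| × 6 = 66 m
13–19 s: |12| × 6 = 72 m
Total distance = 219 m

219 m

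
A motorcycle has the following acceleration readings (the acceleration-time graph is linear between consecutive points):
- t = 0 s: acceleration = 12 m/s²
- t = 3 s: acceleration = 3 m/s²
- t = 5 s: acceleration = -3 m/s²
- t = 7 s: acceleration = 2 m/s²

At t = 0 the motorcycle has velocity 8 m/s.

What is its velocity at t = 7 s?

29.5 m/s

Δv equals the area under the a-t graph; then v = v₀ + Δv.
0–3 s: ½(12 + 3)(3) = 22.5 m/s
3–5 s: ½(3 + -3)(2) = 0 m/s
5–7 s: ½(-3 + 2)(2) = -1 m/s
Δv = 21.5 m/s, so v(7) = 8 + (21.5) = 29.5 m/s.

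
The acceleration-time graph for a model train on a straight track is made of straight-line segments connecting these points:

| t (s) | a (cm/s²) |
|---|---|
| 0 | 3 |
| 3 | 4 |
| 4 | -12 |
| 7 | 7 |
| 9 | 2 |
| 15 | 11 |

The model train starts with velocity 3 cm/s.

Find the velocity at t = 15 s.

Δv equals the area under the a-t graph; then v = v₀ + Δv.
0–3 s: ½(3 + 4)(3) = 10.5 cm/s
3–4 s: ½(4 + -12)(1) = -4 cm/s
4–7 s: ½(-12 + 7)(3) = -7.5 cm/s
7–9 s: ½(7 + 2)(2) = 9 cm/s
9–15 s: ½(2 + 11)(6) = 39 cm/s
Δv = 47 cm/s, so v(15) = 3 + (47) = 50 cm/s.

50 cm/s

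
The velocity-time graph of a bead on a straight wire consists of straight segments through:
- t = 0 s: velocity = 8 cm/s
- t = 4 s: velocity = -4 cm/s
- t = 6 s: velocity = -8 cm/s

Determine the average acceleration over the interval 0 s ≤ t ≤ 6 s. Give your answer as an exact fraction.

Average acceleration = Δv/Δt = (-8 − 8)/(6 − 0) = -8/3 cm/s².

-8/3 cm/s²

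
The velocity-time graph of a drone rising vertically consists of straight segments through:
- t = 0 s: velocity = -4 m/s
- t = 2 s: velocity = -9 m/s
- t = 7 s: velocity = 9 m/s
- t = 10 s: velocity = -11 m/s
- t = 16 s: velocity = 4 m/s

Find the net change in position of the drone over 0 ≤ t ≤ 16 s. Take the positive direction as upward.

Displacement is the signed area under the v-t curve.
0–2 s: ½(-4 + -9)(2) = -13 m
2–7 s: ½(-9 + 9)(5) = 0 m
7–10 s: ½(9 + -11)(3) = -3 m
10–16 s: ½(-11 + 4)(6) = -21 m
Net displacement = -37 m

-37 m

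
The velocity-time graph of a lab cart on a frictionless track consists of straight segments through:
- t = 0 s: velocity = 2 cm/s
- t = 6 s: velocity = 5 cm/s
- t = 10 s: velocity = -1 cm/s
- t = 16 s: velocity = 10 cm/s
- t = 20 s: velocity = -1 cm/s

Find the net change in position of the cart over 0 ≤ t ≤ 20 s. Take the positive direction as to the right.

Displacement is the signed area under the v-t curve.
0–6 s: ½(2 + 5)(6) = 21 cm
6–10 s: ½(5 + -1)(4) = 8 cm
10–16 s: ½(-1 + 10)(6) = 27 cm
16–20 s: ½(10 + -1)(4) = 18 cm
Net displacement = 74 cm

74 cm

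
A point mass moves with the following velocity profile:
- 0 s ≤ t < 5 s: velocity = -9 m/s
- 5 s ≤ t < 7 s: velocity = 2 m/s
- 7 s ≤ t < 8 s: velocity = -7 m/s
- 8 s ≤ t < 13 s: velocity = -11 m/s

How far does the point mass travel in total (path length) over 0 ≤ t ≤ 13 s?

111 m

Total distance travelled is ∫|v| dt — sum the magnitudes of each area piece.
0–5 s: |-9| × 5 = 45 m
5–7 s: |2| × 2 = 4 m
7–8 s: |-7| × 1 = 7 m
8–13 s: |-11| × 5 = 55 m
Total distance = 111 m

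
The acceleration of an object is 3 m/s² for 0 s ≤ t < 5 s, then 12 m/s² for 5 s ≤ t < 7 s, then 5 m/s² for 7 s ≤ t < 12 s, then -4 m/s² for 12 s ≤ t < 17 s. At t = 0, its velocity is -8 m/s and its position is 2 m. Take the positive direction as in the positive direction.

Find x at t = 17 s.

485 m

On each constant-a segment, Δv = aΔt and Δx = v₀Δt + ½aΔt²; chain segment to segment.
0–5 s: v starts -8 m/s; Δx = -8·5 + ½·3·5² = -2.5 m; v ends 7 m/s.
5–7 s: v starts 7 m/s; Δx = 7·2 + ½·12·2² = 38 m; v ends 31 m/s.
7–12 s: v starts 31 m/s; Δx = 31·5 + ½·5·5² = 217.5 m; v ends 56 m/s.
12–17 s: v starts 56 m/s; Δx = 56·5 + ½·-4·5² = 230 m; v ends 36 m/s.
x(17) = 2 + Σ Δx = 485 m.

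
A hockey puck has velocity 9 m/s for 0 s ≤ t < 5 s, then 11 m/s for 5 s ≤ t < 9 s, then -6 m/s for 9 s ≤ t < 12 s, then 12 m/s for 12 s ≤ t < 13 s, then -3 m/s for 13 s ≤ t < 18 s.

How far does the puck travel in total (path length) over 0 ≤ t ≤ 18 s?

134 m

Total distance travelled is ∫|v| dt — sum the magnitudes of each area piece.
0–5 s: |9| × 5 = 45 m
5–9 s: |11| × 4 = 44 m
9–12 s: |-6| × 3 = 18 m
12–13 s: |12| × 1 = 12 m
13–18 s: |-3| × 5 = 15 m
Total distance = 134 m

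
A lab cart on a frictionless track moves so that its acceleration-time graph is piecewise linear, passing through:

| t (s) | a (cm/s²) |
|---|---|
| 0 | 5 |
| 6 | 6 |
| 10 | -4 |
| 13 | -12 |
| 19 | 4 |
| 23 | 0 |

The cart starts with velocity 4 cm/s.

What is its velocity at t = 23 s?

1 cm/s

Δv equals the area under the a-t graph; then v = v₀ + Δv.
0–6 s: ½(5 + 6)(6) = 33 cm/s
6–10 s: ½(6 + -4)(4) = 4 cm/s
10–13 s: ½(-4 + -12)(3) = -24 cm/s
13–19 s: ½(-12 + 4)(6) = -24 cm/s
19–23 s: ½(4 + 0)(4) = 8 cm/s
Δv = -3 cm/s, so v(23) = 4 + (-3) = 1 cm/s.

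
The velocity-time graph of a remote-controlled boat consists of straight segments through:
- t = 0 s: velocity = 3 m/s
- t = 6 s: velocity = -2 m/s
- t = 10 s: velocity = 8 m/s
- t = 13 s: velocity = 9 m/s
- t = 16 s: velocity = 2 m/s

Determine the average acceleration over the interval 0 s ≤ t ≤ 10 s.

Average acceleration = Δv/Δt = (8 − 3)/(10 − 0) = 0.5 m/s².

0.5 m/s²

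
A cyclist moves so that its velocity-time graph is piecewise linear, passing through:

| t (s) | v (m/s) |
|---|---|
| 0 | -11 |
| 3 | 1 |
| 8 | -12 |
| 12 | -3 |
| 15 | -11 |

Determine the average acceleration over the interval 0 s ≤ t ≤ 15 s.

Average acceleration = Δv/Δt = (-11 − -11)/(15 − 0) = 0 m/s².

0 m/s²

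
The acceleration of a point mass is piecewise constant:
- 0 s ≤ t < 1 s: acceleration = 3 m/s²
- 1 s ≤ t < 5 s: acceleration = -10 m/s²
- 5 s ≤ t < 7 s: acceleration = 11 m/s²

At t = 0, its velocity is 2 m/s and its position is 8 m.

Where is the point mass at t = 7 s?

On each constant-a segment, Δv = aΔt and Δx = v₀Δt + ½aΔt²; chain segment to segment.
0–1 s: v starts 2 m/s; Δx = 2·1 + ½·3·1² = 3.5 m; v ends 5 m/s.
1–5 s: v starts 5 m/s; Δx = 5·4 + ½·-10·4² = -60 m; v ends -35 m/s.
5–7 s: v starts -35 m/s; Δx = -35·2 + ½·11·2² = -48 m; v ends -13 m/s.
x(7) = 8 + Σ Δx = -96.5 m.

-96.5 m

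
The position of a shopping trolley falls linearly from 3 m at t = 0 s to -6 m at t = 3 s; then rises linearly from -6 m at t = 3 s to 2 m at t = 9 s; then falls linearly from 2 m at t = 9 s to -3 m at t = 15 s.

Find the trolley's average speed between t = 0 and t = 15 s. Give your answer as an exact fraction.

Average speed = (total path length)/(elapsed time); on a piecewise-linear x-t graph the path length is Σ|Δx|.
0–3 s: |Δx| = |-6 − 3| = 9 m
3–9 s: |Δx| = |2 − -6| = 8 m
9–15 s: |Δx| = |-3 − 2| = 5 m
Total path = 22 m; average speed = 22/15 = 22/15 m/s.

22/15 m/s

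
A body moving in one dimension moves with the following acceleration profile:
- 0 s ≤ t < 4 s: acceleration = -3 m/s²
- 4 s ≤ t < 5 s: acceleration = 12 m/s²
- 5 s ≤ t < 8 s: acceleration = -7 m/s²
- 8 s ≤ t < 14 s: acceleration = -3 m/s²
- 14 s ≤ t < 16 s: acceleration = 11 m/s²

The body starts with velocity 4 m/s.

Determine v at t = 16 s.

-13 m/s

Δv equals the area under the a-t graph; then v = v₀ + Δv.
0–4 s: -3 × 4 = -12 m/s
4–5 s: 12 × 1 = 12 m/s
5–8 s: -7 × 3 = -21 m/s
8–14 s: -3 × 6 = -18 m/s
14–16 s: 11 × 2 = 22 m/s
Δv = -17 m/s, so v(16) = 4 + (-17) = -13 m/s.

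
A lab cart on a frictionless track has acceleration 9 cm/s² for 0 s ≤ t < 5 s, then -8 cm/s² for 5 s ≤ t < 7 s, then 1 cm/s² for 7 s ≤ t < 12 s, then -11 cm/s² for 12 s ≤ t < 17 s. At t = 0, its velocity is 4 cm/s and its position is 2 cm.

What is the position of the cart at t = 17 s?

On each constant-a segment, Δv = aΔt and Δx = v₀Δt + ½aΔt²; chain segment to segment.
0–5 s: v starts 4 cm/s; Δx = 4·5 + ½·9·5² = 132.5 cm; v ends 49 cm/s.
5–7 s: v starts 49 cm/s; Δx = 49·2 + ½·-8·2² = 82 cm; v ends 33 cm/s.
7–12 s: v starts 33 cm/s; Δx = 33·5 + ½·1·5² = 177.5 cm; v ends 38 cm/s.
12–17 s: v starts 38 cm/s; Δx = 38·5 + ½·-11·5² = 52.5 cm; v ends -17 cm/s.
x(17) = 2 + Σ Δx = 446.5 cm.

446.5 cm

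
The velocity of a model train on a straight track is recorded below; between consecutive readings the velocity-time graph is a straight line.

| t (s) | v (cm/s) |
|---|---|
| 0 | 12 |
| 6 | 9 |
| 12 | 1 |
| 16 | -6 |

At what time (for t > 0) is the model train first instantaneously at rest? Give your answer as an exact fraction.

t = 88/7 s

v changes sign on 12–16 s (from 1 to -6); the graph is linear there, so v = 0 at t = 12 + (-1)·(16 − 12)/(-6 − 1) = 88/7 s.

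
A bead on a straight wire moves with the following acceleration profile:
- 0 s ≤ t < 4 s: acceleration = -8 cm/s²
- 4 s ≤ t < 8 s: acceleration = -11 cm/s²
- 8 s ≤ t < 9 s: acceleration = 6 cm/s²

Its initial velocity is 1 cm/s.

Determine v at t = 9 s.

-69 cm/s

Δv equals the area under the a-t graph; then v = v₀ + Δv.
0–4 s: -8 × 4 = -32 cm/s
4–8 s: -11 × 4 = -44 cm/s
8–9 s: 6 × 1 = 6 cm/s
Δv = -70 cm/s, so v(9) = 1 + (-70) = -69 cm/s.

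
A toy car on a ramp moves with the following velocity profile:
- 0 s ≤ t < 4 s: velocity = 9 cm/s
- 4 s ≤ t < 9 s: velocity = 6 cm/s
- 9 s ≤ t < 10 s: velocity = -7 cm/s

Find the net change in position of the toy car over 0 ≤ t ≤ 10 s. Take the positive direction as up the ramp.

Net displacement equals the area under the velocity-time graph (areas below the axis count negative).
0–4 s: 9 × 4 = 36 cm
4–9 s: 6 × 5 = 30 cm
9–10 s: -7 × 1 = -7 cm
Net displacement = 59 cm

59 cm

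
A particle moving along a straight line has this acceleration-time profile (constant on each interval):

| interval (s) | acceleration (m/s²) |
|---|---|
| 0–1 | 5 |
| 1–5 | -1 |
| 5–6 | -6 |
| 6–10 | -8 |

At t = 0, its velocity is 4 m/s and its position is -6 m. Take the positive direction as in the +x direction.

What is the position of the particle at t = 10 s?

On each constant-a segment, Δv = aΔt and Δx = v₀Δt + ½aΔt²; chain segment to segment.
0–1 s: v starts 4 m/s; Δx = 4·1 + ½·5·1² = 6.5 m; v ends 9 m/s.
1–5 s: v starts 9 m/s; Δx = 9·4 + ½·-1·4² = 28 m; v ends 5 m/s.
5–6 s: v starts 5 m/s; Δx = 5·1 + ½·-6·1² = 2 m; v ends -1 m/s.
6–10 s: v starts -1 m/s; Δx = -1·4 + ½·-8·4² = -68 m; v ends -33 m/s.
x(10) = -6 + Σ Δx = -37.5 m.

-37.5 m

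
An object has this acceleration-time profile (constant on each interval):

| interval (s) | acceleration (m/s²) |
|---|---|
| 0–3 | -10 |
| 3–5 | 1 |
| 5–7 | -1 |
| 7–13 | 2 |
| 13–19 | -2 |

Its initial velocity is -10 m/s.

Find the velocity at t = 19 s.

-40 m/s

Δv equals the area under the a-t graph; then v = v₀ + Δv.
0–3 s: -10 × 3 = -30 m/s
3–5 s: 1 × 2 = 2 m/s
5–7 s: -1 × 2 = -2 m/s
7–13 s: 2 × 6 = 12 m/s
13–19 s: -2 × 6 = -12 m/s
Δv = -30 m/s, so v(19) = -10 + (-30) = -40 m/s.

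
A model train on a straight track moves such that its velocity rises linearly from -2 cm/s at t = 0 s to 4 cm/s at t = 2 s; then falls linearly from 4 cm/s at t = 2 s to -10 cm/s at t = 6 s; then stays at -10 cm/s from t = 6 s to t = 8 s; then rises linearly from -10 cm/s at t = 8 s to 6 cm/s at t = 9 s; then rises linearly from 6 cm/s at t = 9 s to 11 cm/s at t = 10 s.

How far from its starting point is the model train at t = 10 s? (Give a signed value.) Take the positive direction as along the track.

Net displacement equals the area under the velocity-time graph (areas below the axis count negative).
0–2 s: ½(-2 + 4)(2) = 2 cm
2–6 s: ½(4 + -10)(4) = -12 cm
6–8 s: -10 × 2 = -20 cm
8–9 s: ½(-10 + 6)(1) = -2 cm
9–10 s: ½(6 + 11)(1) = 8.5 cm
Net displacement = -23.5 cm

-23.5 cm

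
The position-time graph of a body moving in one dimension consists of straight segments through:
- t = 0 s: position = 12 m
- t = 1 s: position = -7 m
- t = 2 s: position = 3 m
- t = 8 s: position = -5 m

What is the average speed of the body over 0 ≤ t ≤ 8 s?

Average speed = (total path length)/(elapsed time); on a piecewise-linear x-t graph the path length is Σ|Δx|.
0–1 s: |Δx| = |-7 − 12| = 19 m
1–2 s: |Δx| = |3 − -7| = 10 m
2–8 s: |Δx| = |-5 − 3| = 8 m
Total path = 37 m; average speed = 37/8 = 4.625 m/s.

4.625 m/s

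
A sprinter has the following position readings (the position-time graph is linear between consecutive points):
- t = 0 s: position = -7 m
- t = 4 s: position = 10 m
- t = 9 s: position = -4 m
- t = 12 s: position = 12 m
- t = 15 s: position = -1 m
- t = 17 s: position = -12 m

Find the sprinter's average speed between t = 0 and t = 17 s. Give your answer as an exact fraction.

Average speed = (total path length)/(elapsed time); on a piecewise-linear x-t graph the path length is Σ|Δx|.
0–4 s: |Δx| = |10 − -7| = 17 m
4–9 s: |Δx| = |-4 − 10| = 14 m
9–12 s: |Δx| = |12 − -4| = 16 m
12–15 s: |Δx| = |-1 − 12| = 13 m
15–17 s: |Δx| = |-12 − -1| = 11 m
Total path = 71 m; average speed = 71/17 = 71/17 m/s.

71/17 m/s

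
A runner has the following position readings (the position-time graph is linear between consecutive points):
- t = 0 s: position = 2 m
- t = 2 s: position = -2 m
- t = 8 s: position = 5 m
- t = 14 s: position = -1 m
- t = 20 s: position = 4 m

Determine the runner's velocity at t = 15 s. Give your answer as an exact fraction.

Velocity is the slope of the x-t graph on 14–20 s: (4 − -1)/(20 − 14) = 5/6 m/s.

5/6 m/s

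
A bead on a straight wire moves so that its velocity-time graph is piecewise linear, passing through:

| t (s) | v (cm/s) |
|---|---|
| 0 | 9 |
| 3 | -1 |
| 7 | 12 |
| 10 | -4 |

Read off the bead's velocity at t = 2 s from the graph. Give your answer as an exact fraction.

7/3 cm/s

On 0–3 s the graph is linear from 9 to -1 cm/s: v(2) = 9 + (-1 − 9)·(2 − 0)/(3 − 0) = 7/3 cm/s.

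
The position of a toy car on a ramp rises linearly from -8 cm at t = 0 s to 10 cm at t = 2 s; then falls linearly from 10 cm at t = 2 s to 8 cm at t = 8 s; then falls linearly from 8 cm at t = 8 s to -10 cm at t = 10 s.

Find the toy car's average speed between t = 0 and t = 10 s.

3.8 cm/s

Average speed = (total path length)/(elapsed time); on a piecewise-linear x-t graph the path length is Σ|Δx|.
0–2 s: |Δx| = |10 − -8| = 18 cm
2–8 s: |Δx| = |8 − 10| = 2 cm
8–10 s: |Δx| = |-10 − 8| = 18 cm
Total path = 38 cm; average speed = 38/10 = 3.8 cm/s.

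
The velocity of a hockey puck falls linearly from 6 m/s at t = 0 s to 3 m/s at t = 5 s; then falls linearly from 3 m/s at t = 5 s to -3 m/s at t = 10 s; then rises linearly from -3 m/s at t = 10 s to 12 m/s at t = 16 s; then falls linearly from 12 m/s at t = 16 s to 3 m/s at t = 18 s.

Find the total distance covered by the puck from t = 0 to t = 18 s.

75.6 m

Total distance travelled is ∫|v| dt — sum the magnitudes of each area piece.
0–5 s: |½(6 + 3)(5)| = 22.5 m
5–10 s: v = 0 at t = 7.5 s; triangle areas 3.75 + 3.75 = 7.5 m
10–16 s: v = 0 at t = 11.2 s; triangle areas 1.8 + 28.8 = 30.6 m
16–18 s: |½(12 + 3)(2)| = 15 m
Total distance = 75.6 m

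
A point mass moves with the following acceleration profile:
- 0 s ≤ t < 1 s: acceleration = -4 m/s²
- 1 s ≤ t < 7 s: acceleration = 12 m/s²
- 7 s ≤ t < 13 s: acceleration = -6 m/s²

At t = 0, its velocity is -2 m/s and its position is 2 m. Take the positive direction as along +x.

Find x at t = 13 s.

On each constant-a segment, Δv = aΔt and Δx = v₀Δt + ½aΔt²; chain segment to segment.
0–1 s: v starts -2 m/s; Δx = -2·1 + ½·-4·1² = -4 m; v ends -6 m/s.
1–7 s: v starts -6 m/s; Δx = -6·6 + ½·12·6² = 180 m; v ends 66 m/s.
7–13 s: v starts 66 m/s; Δx = 66·6 + ½·-6·6² = 288 m; v ends 30 m/s.
x(13) = 2 + Σ Δx = 466 m.

466 m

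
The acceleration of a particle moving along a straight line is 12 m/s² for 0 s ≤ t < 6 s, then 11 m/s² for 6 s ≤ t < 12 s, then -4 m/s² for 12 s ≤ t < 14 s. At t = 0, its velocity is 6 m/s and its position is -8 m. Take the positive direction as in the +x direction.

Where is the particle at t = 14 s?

1190 m

On each constant-a segment, Δv = aΔt and Δx = v₀Δt + ½aΔt²; chain segment to segment.
0–6 s: v starts 6 m/s; Δx = 6·6 + ½·12·6² = 252 m; v ends 78 m/s.
6–12 s: v starts 78 m/s; Δx = 78·6 + ½·11·6² = 666 m; v ends 144 m/s.
12–14 s: v starts 144 m/s; Δx = 144·2 + ½·-4·2² = 280 m; v ends 136 m/s.
x(14) = -8 + Σ Δx = 1190 m.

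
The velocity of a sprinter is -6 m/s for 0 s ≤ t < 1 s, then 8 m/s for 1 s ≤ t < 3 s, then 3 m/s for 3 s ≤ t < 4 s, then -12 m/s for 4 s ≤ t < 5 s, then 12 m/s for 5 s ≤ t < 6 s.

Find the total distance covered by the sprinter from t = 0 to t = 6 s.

49 m

Total distance travelled is ∫|v| dt — sum the magnitudes of each area piece.
0–1 s: |-6| × 1 = 6 m
1–3 s: |8| × 2 = 16 m
3–4 s: |3| × 1 = 3 m
4–5 s: |-12| × 1 = 12 m
5–6 s: |12| × 1 = 12 m
Total distance = 49 m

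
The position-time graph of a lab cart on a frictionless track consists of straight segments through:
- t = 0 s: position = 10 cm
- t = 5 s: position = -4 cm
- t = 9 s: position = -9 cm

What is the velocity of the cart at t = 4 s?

-2.8 cm/s

Velocity is the slope of the x-t graph on 0–5 s: (-4 − 10)/(5 − 0) = -2.8 cm/s.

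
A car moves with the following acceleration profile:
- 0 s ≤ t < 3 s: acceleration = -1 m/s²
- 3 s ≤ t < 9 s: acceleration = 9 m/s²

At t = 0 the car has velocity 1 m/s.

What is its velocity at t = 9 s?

52 m/s

Δv equals the area under the a-t graph; then v = v₀ + Δv.
0–3 s: -1 × 3 = -3 m/s
3–9 s: 9 × 6 = 54 m/s
Δv = 51 m/s, so v(9) = 1 + (51) = 52 m/s.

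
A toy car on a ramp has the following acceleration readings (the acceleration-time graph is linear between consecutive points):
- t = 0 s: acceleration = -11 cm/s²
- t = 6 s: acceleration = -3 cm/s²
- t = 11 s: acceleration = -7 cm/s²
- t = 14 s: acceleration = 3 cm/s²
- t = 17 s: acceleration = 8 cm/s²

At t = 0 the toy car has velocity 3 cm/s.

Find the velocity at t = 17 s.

-53.5 cm/s

Δv equals the area under the a-t graph; then v = v₀ + Δv.
0–6 s: ½(-11 + -3)(6) = -42 cm/s
6–11 s: ½(-3 + -7)(5) = -25 cm/s
11–14 s: ½(-7 + 3)(3) = -6 cm/s
14–17 s: ½(3 + 8)(3) = 16.5 cm/s
Δv = -56.5 cm/s, so v(17) = 3 + (-56.5) = -53.5 cm/s.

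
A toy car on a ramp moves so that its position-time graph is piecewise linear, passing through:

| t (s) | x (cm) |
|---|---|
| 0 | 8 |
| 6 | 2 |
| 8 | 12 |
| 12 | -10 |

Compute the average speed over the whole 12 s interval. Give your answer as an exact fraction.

19/6 cm/s

Average speed = (total path length)/(elapsed time); on a piecewise-linear x-t graph the path length is Σ|Δx|.
0–6 s: |Δx| = |2 − 8| = 6 cm
6–8 s: |Δx| = |12 − 2| = 10 cm
8–12 s: |Δx| = |-10 − 12| = 22 cm
Total path = 38 cm; average speed = 38/12 = 19/6 cm/s.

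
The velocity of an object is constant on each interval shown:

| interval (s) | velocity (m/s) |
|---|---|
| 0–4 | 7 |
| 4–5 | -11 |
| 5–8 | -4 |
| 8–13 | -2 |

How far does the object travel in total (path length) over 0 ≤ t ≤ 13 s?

61 m

Total distance travelled is ∫|v| dt — sum the magnitudes of each area piece.
0–4 s: |7| × 4 = 28 m
4–5 s: |-11| × 1 = 11 m
5–8 s: |-4| × 3 = 12 m
8–13 s: |-2| × 5 = 10 m
Total distance = 61 m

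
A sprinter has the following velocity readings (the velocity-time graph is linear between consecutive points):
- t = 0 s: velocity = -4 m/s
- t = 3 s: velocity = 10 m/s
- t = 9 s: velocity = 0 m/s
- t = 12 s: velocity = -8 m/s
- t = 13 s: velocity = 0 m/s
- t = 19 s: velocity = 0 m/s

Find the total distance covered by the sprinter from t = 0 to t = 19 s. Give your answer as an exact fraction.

409/7 m

Total distance travelled is ∫|v| dt — sum the magnitudes of each area piece.
0–3 s: v = 0 at t = 6/7 s; triangle areas 12/7 + 75/7 = 87/7 m
3–9 s: |½(10 + 0)(6)| = 30 m
9–12 s: |½(0 + -8)(3)| = 12 m
12–13 s: |½(-8 + 0)(1)| = 4 m
13–19 s: |0| × 6 = 0 m
Total distance = 409/7 m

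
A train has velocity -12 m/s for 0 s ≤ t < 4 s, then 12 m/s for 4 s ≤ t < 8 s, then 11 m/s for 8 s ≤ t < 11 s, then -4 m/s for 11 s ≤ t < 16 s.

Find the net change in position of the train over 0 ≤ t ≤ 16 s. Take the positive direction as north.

Displacement is the signed area under the v-t curve.
0–4 s: -12 × 4 = -48 m
4–8 s: 12 × 4 = 48 m
8–11 s: 11 × 3 = 33 m
11–16 s: -4 × 5 = -20 m
Net displacement = 13 m

13 m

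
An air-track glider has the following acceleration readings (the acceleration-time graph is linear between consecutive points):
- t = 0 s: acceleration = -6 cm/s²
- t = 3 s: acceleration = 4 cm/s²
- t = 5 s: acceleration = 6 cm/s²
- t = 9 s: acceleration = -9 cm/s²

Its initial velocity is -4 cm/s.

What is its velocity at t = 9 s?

-3 cm/s

Δv equals the area under the a-t graph; then v = v₀ + Δv.
0–3 s: ½(-6 + 4)(3) = -3 cm/s
3–5 s: ½(4 + 6)(2) = 10 cm/s
5–9 s: ½(6 + -9)(4) = -6 cm/s
Δv = 1 cm/s, so v(9) = -4 + (1) = -3 cm/s.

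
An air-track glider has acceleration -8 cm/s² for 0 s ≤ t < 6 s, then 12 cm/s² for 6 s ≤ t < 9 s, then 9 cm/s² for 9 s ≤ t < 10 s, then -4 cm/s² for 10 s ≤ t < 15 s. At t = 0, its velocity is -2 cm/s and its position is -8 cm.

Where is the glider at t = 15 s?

-344.5 cm

On each constant-a segment, Δv = aΔt and Δx = v₀Δt + ½aΔt²; chain segment to segment.
0–6 s: v starts -2 cm/s; Δx = -2·6 + ½·-8·6² = -156 cm; v ends -50 cm/s.
6–9 s: v starts -50 cm/s; Δx = -50·3 + ½·12·3² = -96 cm; v ends -14 cm/s.
9–10 s: v starts -14 cm/s; Δx = -14·1 + ½·9·1² = -9.5 cm; v ends -5 cm/s.
10–15 s: v starts -5 cm/s; Δx = -5·5 + ½·-4·5² = -75 cm; v ends -25 cm/s.
x(15) = -8 + Σ Δx = -344.5 cm.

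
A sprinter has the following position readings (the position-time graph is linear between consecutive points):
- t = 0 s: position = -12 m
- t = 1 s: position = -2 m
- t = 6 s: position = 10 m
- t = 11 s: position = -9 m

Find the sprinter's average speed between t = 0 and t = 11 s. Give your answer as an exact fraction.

Average speed = (total path length)/(elapsed time); on a piecewise-linear x-t graph the path length is Σ|Δx|.
0–1 s: |Δx| = |-2 − -12| = 10 m
1–6 s: |Δx| = |10 − -2| = 12 m
6–11 s: |Δx| = |-9 − 10| = 19 m
Total path = 41 m; average speed = 41/11 = 41/11 m/s.

41/11 m/s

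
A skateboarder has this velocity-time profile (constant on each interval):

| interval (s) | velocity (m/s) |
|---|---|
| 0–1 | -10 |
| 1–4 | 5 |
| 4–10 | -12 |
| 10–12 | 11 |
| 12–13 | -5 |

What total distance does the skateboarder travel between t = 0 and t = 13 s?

Total distance travelled is ∫|v| dt — sum the magnitudes of each area piece.
0–1 s: |-10| × 1 = 10 m
1–4 s: |5| × 3 = 15 m
4–10 s: |-12| × 6 = 72 m
10–12 s: |11| × 2 = 22 m
12–13 s: |-5| × 1 = 5 m
Total distance = 124 m

124 m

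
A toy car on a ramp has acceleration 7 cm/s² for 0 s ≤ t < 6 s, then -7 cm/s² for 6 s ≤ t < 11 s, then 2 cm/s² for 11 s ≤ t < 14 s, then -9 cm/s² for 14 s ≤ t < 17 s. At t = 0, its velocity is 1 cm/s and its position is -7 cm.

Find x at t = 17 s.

287 cm

On each constant-a segment, Δv = aΔt and Δx = v₀Δt + ½aΔt²; chain segment to segment.
0–6 s: v starts 1 cm/s; Δx = 1·6 + ½·7·6² = 132 cm; v ends 43 cm/s.
6–11 s: v starts 43 cm/s; Δx = 43·5 + ½·-7·5² = 127.5 cm; v ends 8 cm/s.
11–14 s: v starts 8 cm/s; Δx = 8·3 + ½·2·3² = 33 cm; v ends 14 cm/s.
14–17 s: v starts 14 cm/s; Δx = 14·3 + ½·-9·3² = 1.5 cm; v ends -13 cm/s.
x(17) = -7 + Σ Δx = 287 cm.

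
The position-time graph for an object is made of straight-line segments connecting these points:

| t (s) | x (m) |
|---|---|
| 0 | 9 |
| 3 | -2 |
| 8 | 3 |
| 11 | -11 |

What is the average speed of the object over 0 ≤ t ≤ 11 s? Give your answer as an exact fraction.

Average speed = (total path length)/(elapsed time); on a piecewise-linear x-t graph the path length is Σ|Δx|.
0–3 s: |Δx| = |-2 − 9| = 11 m
3–8 s: |Δx| = |3 − -2| = 5 m
8–11 s: |Δx| = |-11 − 3| = 14 m
Total path = 30 m; average speed = 30/11 = 30/11 m/s.

30/11 m/s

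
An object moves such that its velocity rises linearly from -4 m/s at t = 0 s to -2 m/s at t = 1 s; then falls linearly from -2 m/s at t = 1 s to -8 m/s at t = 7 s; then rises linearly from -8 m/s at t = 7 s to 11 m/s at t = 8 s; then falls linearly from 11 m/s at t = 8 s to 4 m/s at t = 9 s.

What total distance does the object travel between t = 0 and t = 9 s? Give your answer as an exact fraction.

862/19 m

Distance (not displacement) is the total path length: add the absolute areas under v-t.
0–1 s: |½(-4 + -2)(1)| = 3 m
1–7 s: |½(-2 + -8)(6)| = 30 m
7–8 s: v = 0 at t = 141/19 s; triangle areas 32/19 + 121/38 = 185/38 m
8–9 s: |½(11 + 4)(1)| = 7.5 m
Total distance = 862/19 m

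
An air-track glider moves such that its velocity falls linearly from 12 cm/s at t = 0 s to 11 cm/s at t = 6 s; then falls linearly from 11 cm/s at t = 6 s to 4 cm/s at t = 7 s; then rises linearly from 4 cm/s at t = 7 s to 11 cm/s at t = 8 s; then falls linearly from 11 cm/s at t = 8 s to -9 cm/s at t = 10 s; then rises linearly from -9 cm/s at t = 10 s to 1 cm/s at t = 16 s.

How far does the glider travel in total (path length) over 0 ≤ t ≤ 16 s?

118.7 cm

Total distance travelled is ∫|v| dt — sum the magnitudes of each area piece.
0–6 s: |½(12 + 11)(6)| = 69 cm
6–7 s: |½(11 + 4)(1)| = 7.5 cm
7–8 s: |½(4 + 11)(1)| = 7.5 cm
8–10 s: v = 0 at t = 9.1 s; triangle areas 6.05 + 4.05 = 10.1 cm
10–16 s: v = 0 at t = 15.4 s; triangle areas 24.3 + 0.3 = 24.6 cm
Total distance = 118.7 cm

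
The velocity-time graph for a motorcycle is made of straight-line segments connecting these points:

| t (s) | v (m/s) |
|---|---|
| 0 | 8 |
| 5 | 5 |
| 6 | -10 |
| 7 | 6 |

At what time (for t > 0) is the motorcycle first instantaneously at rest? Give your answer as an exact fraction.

v changes sign on 5–6 s (from 5 to -10); the graph is linear there, so v = 0 at t = 5 + (-5)·(6 − 5)/(-10 − 5) = 16/3 s.

t = 16/3 s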